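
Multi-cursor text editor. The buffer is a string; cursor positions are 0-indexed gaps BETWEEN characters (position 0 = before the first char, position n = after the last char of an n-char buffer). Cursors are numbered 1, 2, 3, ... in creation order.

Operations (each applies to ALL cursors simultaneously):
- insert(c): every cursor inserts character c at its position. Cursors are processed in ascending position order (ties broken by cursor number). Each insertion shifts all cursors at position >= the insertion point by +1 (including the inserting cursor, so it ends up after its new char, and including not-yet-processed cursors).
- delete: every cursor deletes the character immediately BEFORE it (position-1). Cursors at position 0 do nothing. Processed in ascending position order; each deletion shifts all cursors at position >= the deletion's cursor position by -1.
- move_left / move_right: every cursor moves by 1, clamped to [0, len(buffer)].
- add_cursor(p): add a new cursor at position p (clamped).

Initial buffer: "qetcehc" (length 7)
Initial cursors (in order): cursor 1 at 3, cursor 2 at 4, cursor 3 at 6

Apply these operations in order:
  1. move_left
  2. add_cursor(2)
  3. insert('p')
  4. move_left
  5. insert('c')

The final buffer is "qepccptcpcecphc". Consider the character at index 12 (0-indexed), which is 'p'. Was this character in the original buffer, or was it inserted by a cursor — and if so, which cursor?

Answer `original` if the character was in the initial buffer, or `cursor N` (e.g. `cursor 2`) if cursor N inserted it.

After op 1 (move_left): buffer="qetcehc" (len 7), cursors c1@2 c2@3 c3@5, authorship .......
After op 2 (add_cursor(2)): buffer="qetcehc" (len 7), cursors c1@2 c4@2 c2@3 c3@5, authorship .......
After op 3 (insert('p')): buffer="qepptpcephc" (len 11), cursors c1@4 c4@4 c2@6 c3@9, authorship ..14.2..3..
After op 4 (move_left): buffer="qepptpcephc" (len 11), cursors c1@3 c4@3 c2@5 c3@8, authorship ..14.2..3..
After op 5 (insert('c')): buffer="qepccptcpcecphc" (len 15), cursors c1@5 c4@5 c2@8 c3@12, authorship ..1144.22..33..
Authorship (.=original, N=cursor N): . . 1 1 4 4 . 2 2 . . 3 3 . .
Index 12: author = 3

Answer: cursor 3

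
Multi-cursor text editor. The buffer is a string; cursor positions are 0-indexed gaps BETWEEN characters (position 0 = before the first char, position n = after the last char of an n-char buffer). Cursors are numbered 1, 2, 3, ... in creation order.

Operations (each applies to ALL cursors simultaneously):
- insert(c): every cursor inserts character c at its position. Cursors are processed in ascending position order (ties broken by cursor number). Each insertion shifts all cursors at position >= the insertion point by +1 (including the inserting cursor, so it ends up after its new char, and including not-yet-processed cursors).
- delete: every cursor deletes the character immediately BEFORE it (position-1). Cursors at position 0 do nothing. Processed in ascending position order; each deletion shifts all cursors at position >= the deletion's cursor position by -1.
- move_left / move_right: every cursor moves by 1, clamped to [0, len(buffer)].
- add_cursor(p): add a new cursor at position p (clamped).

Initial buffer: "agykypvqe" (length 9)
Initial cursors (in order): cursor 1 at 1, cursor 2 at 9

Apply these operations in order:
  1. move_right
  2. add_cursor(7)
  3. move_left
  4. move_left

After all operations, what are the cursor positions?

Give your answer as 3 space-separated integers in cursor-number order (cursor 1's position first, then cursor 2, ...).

After op 1 (move_right): buffer="agykypvqe" (len 9), cursors c1@2 c2@9, authorship .........
After op 2 (add_cursor(7)): buffer="agykypvqe" (len 9), cursors c1@2 c3@7 c2@9, authorship .........
After op 3 (move_left): buffer="agykypvqe" (len 9), cursors c1@1 c3@6 c2@8, authorship .........
After op 4 (move_left): buffer="agykypvqe" (len 9), cursors c1@0 c3@5 c2@7, authorship .........

Answer: 0 7 5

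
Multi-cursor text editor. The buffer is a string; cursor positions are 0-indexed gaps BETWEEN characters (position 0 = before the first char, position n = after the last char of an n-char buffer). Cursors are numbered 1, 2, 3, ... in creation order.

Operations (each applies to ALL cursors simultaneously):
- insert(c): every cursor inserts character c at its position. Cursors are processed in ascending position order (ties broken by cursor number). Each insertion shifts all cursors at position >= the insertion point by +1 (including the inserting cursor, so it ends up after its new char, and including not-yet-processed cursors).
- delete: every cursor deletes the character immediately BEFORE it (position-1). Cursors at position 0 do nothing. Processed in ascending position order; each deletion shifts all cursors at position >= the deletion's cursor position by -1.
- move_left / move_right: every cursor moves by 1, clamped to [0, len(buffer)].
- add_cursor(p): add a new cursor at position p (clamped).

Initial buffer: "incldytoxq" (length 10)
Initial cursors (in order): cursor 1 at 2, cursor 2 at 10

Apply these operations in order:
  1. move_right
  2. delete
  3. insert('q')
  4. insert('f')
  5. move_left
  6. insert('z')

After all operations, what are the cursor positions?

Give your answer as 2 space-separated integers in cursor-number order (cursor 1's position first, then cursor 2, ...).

Answer: 4 13

Derivation:
After op 1 (move_right): buffer="incldytoxq" (len 10), cursors c1@3 c2@10, authorship ..........
After op 2 (delete): buffer="inldytox" (len 8), cursors c1@2 c2@8, authorship ........
After op 3 (insert('q')): buffer="inqldytoxq" (len 10), cursors c1@3 c2@10, authorship ..1......2
After op 4 (insert('f')): buffer="inqfldytoxqf" (len 12), cursors c1@4 c2@12, authorship ..11......22
After op 5 (move_left): buffer="inqfldytoxqf" (len 12), cursors c1@3 c2@11, authorship ..11......22
After op 6 (insert('z')): buffer="inqzfldytoxqzf" (len 14), cursors c1@4 c2@13, authorship ..111......222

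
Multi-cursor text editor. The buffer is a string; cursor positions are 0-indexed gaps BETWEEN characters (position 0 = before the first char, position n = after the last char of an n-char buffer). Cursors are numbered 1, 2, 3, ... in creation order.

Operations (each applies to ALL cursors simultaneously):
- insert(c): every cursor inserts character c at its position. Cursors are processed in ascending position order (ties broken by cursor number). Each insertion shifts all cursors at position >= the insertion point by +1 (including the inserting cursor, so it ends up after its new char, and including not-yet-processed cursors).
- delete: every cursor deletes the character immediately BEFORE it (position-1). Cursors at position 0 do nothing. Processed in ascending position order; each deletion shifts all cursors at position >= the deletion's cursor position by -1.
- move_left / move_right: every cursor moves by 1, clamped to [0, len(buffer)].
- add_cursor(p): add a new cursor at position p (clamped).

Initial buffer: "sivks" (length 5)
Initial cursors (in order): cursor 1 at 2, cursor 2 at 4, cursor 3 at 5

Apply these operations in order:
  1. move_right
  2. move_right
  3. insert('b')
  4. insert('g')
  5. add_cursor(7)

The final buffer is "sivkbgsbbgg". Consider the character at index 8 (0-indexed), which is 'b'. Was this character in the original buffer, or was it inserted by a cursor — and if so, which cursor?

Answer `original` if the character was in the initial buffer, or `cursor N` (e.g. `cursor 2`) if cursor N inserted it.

After op 1 (move_right): buffer="sivks" (len 5), cursors c1@3 c2@5 c3@5, authorship .....
After op 2 (move_right): buffer="sivks" (len 5), cursors c1@4 c2@5 c3@5, authorship .....
After op 3 (insert('b')): buffer="sivkbsbb" (len 8), cursors c1@5 c2@8 c3@8, authorship ....1.23
After op 4 (insert('g')): buffer="sivkbgsbbgg" (len 11), cursors c1@6 c2@11 c3@11, authorship ....11.2323
After op 5 (add_cursor(7)): buffer="sivkbgsbbgg" (len 11), cursors c1@6 c4@7 c2@11 c3@11, authorship ....11.2323
Authorship (.=original, N=cursor N): . . . . 1 1 . 2 3 2 3
Index 8: author = 3

Answer: cursor 3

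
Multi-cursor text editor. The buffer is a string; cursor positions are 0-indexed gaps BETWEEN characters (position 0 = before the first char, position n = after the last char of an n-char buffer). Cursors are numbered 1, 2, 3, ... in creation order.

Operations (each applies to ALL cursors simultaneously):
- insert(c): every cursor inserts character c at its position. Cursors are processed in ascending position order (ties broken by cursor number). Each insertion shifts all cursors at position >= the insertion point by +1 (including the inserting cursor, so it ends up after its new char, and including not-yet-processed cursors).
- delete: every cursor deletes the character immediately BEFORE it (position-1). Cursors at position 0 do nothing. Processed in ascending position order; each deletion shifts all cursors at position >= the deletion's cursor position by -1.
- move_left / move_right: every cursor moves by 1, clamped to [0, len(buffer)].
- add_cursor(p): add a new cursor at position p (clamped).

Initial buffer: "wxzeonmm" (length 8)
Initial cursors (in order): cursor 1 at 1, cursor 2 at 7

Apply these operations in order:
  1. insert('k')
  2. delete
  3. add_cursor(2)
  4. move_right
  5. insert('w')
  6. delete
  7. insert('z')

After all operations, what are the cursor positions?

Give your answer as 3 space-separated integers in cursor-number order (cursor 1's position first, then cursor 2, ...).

After op 1 (insert('k')): buffer="wkxzeonmkm" (len 10), cursors c1@2 c2@9, authorship .1......2.
After op 2 (delete): buffer="wxzeonmm" (len 8), cursors c1@1 c2@7, authorship ........
After op 3 (add_cursor(2)): buffer="wxzeonmm" (len 8), cursors c1@1 c3@2 c2@7, authorship ........
After op 4 (move_right): buffer="wxzeonmm" (len 8), cursors c1@2 c3@3 c2@8, authorship ........
After op 5 (insert('w')): buffer="wxwzweonmmw" (len 11), cursors c1@3 c3@5 c2@11, authorship ..1.3.....2
After op 6 (delete): buffer="wxzeonmm" (len 8), cursors c1@2 c3@3 c2@8, authorship ........
After op 7 (insert('z')): buffer="wxzzzeonmmz" (len 11), cursors c1@3 c3@5 c2@11, authorship ..1.3.....2

Answer: 3 11 5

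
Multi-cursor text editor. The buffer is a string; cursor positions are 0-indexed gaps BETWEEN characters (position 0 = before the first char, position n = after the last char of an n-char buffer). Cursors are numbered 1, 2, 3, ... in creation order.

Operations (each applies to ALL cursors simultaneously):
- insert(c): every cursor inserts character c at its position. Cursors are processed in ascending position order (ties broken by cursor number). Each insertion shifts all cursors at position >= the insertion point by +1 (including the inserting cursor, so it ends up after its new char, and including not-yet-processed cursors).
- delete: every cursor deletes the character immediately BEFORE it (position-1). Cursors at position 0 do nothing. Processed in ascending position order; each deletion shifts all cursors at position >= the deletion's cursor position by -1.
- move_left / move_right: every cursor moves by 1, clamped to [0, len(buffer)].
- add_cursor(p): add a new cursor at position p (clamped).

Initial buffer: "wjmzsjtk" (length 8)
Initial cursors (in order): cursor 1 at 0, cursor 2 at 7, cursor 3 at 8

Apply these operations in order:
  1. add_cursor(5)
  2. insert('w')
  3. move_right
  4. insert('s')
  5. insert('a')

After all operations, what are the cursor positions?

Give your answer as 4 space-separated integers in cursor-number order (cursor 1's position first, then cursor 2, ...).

Answer: 4 17 20 12

Derivation:
After op 1 (add_cursor(5)): buffer="wjmzsjtk" (len 8), cursors c1@0 c4@5 c2@7 c3@8, authorship ........
After op 2 (insert('w')): buffer="wwjmzswjtwkw" (len 12), cursors c1@1 c4@7 c2@10 c3@12, authorship 1.....4..2.3
After op 3 (move_right): buffer="wwjmzswjtwkw" (len 12), cursors c1@2 c4@8 c2@11 c3@12, authorship 1.....4..2.3
After op 4 (insert('s')): buffer="wwsjmzswjstwksws" (len 16), cursors c1@3 c4@10 c2@14 c3@16, authorship 1.1....4.4.2.233
After op 5 (insert('a')): buffer="wwsajmzswjsatwksawsa" (len 20), cursors c1@4 c4@12 c2@17 c3@20, authorship 1.11....4.44.2.22333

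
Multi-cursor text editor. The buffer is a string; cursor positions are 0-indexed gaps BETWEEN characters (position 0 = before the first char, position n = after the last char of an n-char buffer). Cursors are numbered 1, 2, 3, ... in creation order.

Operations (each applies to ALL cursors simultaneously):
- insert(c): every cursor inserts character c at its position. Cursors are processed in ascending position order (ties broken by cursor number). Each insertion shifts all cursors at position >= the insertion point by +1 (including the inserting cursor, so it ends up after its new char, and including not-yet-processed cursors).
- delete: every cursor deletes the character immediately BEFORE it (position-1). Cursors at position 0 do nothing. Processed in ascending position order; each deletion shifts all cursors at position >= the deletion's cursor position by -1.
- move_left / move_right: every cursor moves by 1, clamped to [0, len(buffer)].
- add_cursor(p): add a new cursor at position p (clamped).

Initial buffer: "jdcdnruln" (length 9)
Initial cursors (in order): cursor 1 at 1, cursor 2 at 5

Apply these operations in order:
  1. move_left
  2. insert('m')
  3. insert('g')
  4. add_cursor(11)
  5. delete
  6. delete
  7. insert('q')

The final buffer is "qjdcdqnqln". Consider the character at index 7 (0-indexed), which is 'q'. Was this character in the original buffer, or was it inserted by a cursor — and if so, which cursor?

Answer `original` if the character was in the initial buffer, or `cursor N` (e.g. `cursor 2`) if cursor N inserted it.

Answer: cursor 3

Derivation:
After op 1 (move_left): buffer="jdcdnruln" (len 9), cursors c1@0 c2@4, authorship .........
After op 2 (insert('m')): buffer="mjdcdmnruln" (len 11), cursors c1@1 c2@6, authorship 1....2.....
After op 3 (insert('g')): buffer="mgjdcdmgnruln" (len 13), cursors c1@2 c2@8, authorship 11....22.....
After op 4 (add_cursor(11)): buffer="mgjdcdmgnruln" (len 13), cursors c1@2 c2@8 c3@11, authorship 11....22.....
After op 5 (delete): buffer="mjdcdmnrln" (len 10), cursors c1@1 c2@6 c3@8, authorship 1....2....
After op 6 (delete): buffer="jdcdnln" (len 7), cursors c1@0 c2@4 c3@5, authorship .......
After op 7 (insert('q')): buffer="qjdcdqnqln" (len 10), cursors c1@1 c2@6 c3@8, authorship 1....2.3..
Authorship (.=original, N=cursor N): 1 . . . . 2 . 3 . .
Index 7: author = 3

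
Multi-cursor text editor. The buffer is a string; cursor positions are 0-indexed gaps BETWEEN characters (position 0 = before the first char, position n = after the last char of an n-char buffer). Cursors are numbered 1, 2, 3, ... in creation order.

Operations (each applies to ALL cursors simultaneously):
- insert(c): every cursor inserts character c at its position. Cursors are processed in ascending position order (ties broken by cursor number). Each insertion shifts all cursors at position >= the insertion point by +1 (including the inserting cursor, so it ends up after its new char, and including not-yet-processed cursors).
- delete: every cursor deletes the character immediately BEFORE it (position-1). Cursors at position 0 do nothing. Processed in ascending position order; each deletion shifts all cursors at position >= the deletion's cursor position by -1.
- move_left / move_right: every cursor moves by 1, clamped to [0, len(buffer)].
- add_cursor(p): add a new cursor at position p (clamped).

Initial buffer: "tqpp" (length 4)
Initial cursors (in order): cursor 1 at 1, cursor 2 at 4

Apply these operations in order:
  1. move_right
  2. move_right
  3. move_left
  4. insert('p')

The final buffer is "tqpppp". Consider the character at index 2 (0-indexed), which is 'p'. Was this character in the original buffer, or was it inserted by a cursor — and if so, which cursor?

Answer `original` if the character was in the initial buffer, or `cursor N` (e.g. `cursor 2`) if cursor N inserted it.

Answer: cursor 1

Derivation:
After op 1 (move_right): buffer="tqpp" (len 4), cursors c1@2 c2@4, authorship ....
After op 2 (move_right): buffer="tqpp" (len 4), cursors c1@3 c2@4, authorship ....
After op 3 (move_left): buffer="tqpp" (len 4), cursors c1@2 c2@3, authorship ....
After op 4 (insert('p')): buffer="tqpppp" (len 6), cursors c1@3 c2@5, authorship ..1.2.
Authorship (.=original, N=cursor N): . . 1 . 2 .
Index 2: author = 1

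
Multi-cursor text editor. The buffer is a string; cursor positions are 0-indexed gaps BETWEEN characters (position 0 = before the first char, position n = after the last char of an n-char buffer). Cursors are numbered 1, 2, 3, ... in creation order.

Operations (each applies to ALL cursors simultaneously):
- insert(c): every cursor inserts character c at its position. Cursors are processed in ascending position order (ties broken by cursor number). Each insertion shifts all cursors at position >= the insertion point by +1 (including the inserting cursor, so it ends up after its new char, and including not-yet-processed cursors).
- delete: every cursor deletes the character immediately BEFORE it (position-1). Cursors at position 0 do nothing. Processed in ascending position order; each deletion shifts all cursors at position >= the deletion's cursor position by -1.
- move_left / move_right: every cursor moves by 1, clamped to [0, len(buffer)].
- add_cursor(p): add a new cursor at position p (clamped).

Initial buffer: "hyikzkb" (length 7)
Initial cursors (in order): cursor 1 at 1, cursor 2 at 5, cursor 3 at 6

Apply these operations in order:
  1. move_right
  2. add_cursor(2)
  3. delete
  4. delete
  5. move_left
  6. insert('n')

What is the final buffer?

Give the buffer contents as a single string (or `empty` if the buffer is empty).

Answer: nnnni

Derivation:
After op 1 (move_right): buffer="hyikzkb" (len 7), cursors c1@2 c2@6 c3@7, authorship .......
After op 2 (add_cursor(2)): buffer="hyikzkb" (len 7), cursors c1@2 c4@2 c2@6 c3@7, authorship .......
After op 3 (delete): buffer="ikz" (len 3), cursors c1@0 c4@0 c2@3 c3@3, authorship ...
After op 4 (delete): buffer="i" (len 1), cursors c1@0 c4@0 c2@1 c3@1, authorship .
After op 5 (move_left): buffer="i" (len 1), cursors c1@0 c2@0 c3@0 c4@0, authorship .
After op 6 (insert('n')): buffer="nnnni" (len 5), cursors c1@4 c2@4 c3@4 c4@4, authorship 1234.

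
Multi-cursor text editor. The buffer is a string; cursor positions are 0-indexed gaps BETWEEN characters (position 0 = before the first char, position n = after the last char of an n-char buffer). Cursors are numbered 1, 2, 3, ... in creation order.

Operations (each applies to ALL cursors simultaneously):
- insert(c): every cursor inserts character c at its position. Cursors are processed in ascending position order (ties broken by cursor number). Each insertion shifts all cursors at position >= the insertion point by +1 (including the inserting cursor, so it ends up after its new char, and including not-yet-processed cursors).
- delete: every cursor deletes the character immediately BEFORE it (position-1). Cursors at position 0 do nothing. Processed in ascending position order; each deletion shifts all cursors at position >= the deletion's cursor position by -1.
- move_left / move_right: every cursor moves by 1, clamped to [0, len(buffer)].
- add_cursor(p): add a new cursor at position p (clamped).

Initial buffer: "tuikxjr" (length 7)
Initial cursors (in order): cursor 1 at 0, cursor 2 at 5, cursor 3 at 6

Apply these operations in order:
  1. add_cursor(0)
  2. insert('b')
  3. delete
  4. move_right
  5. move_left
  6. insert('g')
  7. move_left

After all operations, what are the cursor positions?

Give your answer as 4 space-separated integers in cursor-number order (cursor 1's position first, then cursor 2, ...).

Answer: 1 7 9 1

Derivation:
After op 1 (add_cursor(0)): buffer="tuikxjr" (len 7), cursors c1@0 c4@0 c2@5 c3@6, authorship .......
After op 2 (insert('b')): buffer="bbtuikxbjbr" (len 11), cursors c1@2 c4@2 c2@8 c3@10, authorship 14.....2.3.
After op 3 (delete): buffer="tuikxjr" (len 7), cursors c1@0 c4@0 c2@5 c3@6, authorship .......
After op 4 (move_right): buffer="tuikxjr" (len 7), cursors c1@1 c4@1 c2@6 c3@7, authorship .......
After op 5 (move_left): buffer="tuikxjr" (len 7), cursors c1@0 c4@0 c2@5 c3@6, authorship .......
After op 6 (insert('g')): buffer="ggtuikxgjgr" (len 11), cursors c1@2 c4@2 c2@8 c3@10, authorship 14.....2.3.
After op 7 (move_left): buffer="ggtuikxgjgr" (len 11), cursors c1@1 c4@1 c2@7 c3@9, authorship 14.....2.3.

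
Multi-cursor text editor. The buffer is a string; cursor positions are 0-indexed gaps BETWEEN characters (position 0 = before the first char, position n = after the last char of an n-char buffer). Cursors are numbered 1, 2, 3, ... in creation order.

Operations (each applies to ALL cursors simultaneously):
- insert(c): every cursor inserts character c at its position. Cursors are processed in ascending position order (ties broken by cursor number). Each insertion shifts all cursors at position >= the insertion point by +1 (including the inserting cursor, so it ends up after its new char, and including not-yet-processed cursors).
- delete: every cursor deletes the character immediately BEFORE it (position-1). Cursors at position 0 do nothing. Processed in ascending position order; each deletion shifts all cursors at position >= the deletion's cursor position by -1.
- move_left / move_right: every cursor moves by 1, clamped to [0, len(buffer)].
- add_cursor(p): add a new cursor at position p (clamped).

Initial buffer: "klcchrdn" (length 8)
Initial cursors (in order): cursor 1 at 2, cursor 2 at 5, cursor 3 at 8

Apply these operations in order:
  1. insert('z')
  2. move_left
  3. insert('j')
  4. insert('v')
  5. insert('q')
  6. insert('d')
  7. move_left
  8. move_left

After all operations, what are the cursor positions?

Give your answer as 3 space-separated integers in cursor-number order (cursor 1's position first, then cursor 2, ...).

After op 1 (insert('z')): buffer="klzcchzrdnz" (len 11), cursors c1@3 c2@7 c3@11, authorship ..1...2...3
After op 2 (move_left): buffer="klzcchzrdnz" (len 11), cursors c1@2 c2@6 c3@10, authorship ..1...2...3
After op 3 (insert('j')): buffer="kljzcchjzrdnjz" (len 14), cursors c1@3 c2@8 c3@13, authorship ..11...22...33
After op 4 (insert('v')): buffer="kljvzcchjvzrdnjvz" (len 17), cursors c1@4 c2@10 c3@16, authorship ..111...222...333
After op 5 (insert('q')): buffer="kljvqzcchjvqzrdnjvqz" (len 20), cursors c1@5 c2@12 c3@19, authorship ..1111...2222...3333
After op 6 (insert('d')): buffer="kljvqdzcchjvqdzrdnjvqdz" (len 23), cursors c1@6 c2@14 c3@22, authorship ..11111...22222...33333
After op 7 (move_left): buffer="kljvqdzcchjvqdzrdnjvqdz" (len 23), cursors c1@5 c2@13 c3@21, authorship ..11111...22222...33333
After op 8 (move_left): buffer="kljvqdzcchjvqdzrdnjvqdz" (len 23), cursors c1@4 c2@12 c3@20, authorship ..11111...22222...33333

Answer: 4 12 20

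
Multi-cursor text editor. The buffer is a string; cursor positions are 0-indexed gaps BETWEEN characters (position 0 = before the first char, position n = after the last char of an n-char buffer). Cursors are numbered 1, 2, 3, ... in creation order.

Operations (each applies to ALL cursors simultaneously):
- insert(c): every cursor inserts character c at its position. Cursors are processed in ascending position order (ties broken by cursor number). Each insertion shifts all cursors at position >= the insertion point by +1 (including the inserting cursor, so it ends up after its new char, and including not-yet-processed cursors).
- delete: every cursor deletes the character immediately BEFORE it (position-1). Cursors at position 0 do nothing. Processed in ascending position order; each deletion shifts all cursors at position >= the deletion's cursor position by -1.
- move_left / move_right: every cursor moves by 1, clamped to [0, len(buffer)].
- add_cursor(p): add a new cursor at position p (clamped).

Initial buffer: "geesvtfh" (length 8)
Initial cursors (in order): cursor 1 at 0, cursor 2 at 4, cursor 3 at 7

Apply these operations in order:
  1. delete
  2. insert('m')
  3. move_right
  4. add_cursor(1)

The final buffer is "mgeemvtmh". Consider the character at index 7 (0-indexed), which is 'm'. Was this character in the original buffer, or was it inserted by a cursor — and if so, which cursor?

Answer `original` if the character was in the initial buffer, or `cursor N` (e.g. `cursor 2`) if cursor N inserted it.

After op 1 (delete): buffer="geevth" (len 6), cursors c1@0 c2@3 c3@5, authorship ......
After op 2 (insert('m')): buffer="mgeemvtmh" (len 9), cursors c1@1 c2@5 c3@8, authorship 1...2..3.
After op 3 (move_right): buffer="mgeemvtmh" (len 9), cursors c1@2 c2@6 c3@9, authorship 1...2..3.
After op 4 (add_cursor(1)): buffer="mgeemvtmh" (len 9), cursors c4@1 c1@2 c2@6 c3@9, authorship 1...2..3.
Authorship (.=original, N=cursor N): 1 . . . 2 . . 3 .
Index 7: author = 3

Answer: cursor 3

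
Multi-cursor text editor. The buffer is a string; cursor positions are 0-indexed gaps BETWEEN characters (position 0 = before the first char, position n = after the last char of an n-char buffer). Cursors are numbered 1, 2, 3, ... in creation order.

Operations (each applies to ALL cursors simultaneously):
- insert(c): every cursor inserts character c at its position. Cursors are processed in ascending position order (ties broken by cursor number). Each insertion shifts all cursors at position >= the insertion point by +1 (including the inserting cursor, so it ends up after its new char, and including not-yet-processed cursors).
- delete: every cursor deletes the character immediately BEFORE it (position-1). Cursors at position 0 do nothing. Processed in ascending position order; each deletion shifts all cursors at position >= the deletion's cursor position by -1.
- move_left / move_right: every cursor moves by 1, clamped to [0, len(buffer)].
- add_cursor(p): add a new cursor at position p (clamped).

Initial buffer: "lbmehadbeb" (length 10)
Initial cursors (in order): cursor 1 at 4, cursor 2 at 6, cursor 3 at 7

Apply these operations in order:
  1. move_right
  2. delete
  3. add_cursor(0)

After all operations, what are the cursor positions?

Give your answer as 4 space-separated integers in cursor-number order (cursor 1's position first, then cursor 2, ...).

After op 1 (move_right): buffer="lbmehadbeb" (len 10), cursors c1@5 c2@7 c3@8, authorship ..........
After op 2 (delete): buffer="lbmeaeb" (len 7), cursors c1@4 c2@5 c3@5, authorship .......
After op 3 (add_cursor(0)): buffer="lbmeaeb" (len 7), cursors c4@0 c1@4 c2@5 c3@5, authorship .......

Answer: 4 5 5 0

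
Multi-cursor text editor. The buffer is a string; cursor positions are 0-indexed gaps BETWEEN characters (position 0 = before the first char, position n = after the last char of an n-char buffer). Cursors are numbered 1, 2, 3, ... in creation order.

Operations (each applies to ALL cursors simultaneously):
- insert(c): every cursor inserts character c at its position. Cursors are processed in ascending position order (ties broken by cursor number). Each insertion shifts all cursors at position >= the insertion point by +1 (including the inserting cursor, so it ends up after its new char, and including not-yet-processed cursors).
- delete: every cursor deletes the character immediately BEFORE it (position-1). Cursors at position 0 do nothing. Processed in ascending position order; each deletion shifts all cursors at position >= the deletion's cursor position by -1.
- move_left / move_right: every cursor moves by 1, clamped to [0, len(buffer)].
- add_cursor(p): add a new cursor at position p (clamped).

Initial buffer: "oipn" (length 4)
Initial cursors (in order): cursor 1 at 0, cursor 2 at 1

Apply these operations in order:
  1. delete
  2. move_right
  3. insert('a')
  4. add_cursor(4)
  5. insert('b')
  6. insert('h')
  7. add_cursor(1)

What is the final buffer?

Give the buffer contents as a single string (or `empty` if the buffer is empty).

Answer: iaabbhhpbhn

Derivation:
After op 1 (delete): buffer="ipn" (len 3), cursors c1@0 c2@0, authorship ...
After op 2 (move_right): buffer="ipn" (len 3), cursors c1@1 c2@1, authorship ...
After op 3 (insert('a')): buffer="iaapn" (len 5), cursors c1@3 c2@3, authorship .12..
After op 4 (add_cursor(4)): buffer="iaapn" (len 5), cursors c1@3 c2@3 c3@4, authorship .12..
After op 5 (insert('b')): buffer="iaabbpbn" (len 8), cursors c1@5 c2@5 c3@7, authorship .1212.3.
After op 6 (insert('h')): buffer="iaabbhhpbhn" (len 11), cursors c1@7 c2@7 c3@10, authorship .121212.33.
After op 7 (add_cursor(1)): buffer="iaabbhhpbhn" (len 11), cursors c4@1 c1@7 c2@7 c3@10, authorship .121212.33.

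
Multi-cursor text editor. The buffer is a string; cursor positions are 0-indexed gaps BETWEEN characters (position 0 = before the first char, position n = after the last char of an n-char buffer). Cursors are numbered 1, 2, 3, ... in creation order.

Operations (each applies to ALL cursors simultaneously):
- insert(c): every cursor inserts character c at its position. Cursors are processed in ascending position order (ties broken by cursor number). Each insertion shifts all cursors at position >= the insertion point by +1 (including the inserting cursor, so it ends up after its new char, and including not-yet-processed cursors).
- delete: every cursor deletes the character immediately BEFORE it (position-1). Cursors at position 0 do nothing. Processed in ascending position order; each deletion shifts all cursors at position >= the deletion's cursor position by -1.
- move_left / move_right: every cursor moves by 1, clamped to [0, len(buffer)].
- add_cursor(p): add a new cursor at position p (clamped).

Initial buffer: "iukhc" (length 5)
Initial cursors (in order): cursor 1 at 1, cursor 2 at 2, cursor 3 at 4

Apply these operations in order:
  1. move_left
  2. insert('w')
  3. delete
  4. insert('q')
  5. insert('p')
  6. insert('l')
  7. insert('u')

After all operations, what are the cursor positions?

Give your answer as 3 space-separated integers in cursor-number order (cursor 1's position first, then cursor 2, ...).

After op 1 (move_left): buffer="iukhc" (len 5), cursors c1@0 c2@1 c3@3, authorship .....
After op 2 (insert('w')): buffer="wiwukwhc" (len 8), cursors c1@1 c2@3 c3@6, authorship 1.2..3..
After op 3 (delete): buffer="iukhc" (len 5), cursors c1@0 c2@1 c3@3, authorship .....
After op 4 (insert('q')): buffer="qiqukqhc" (len 8), cursors c1@1 c2@3 c3@6, authorship 1.2..3..
After op 5 (insert('p')): buffer="qpiqpukqphc" (len 11), cursors c1@2 c2@5 c3@9, authorship 11.22..33..
After op 6 (insert('l')): buffer="qpliqplukqplhc" (len 14), cursors c1@3 c2@7 c3@12, authorship 111.222..333..
After op 7 (insert('u')): buffer="qpluiqpluukqpluhc" (len 17), cursors c1@4 c2@9 c3@15, authorship 1111.2222..3333..

Answer: 4 9 15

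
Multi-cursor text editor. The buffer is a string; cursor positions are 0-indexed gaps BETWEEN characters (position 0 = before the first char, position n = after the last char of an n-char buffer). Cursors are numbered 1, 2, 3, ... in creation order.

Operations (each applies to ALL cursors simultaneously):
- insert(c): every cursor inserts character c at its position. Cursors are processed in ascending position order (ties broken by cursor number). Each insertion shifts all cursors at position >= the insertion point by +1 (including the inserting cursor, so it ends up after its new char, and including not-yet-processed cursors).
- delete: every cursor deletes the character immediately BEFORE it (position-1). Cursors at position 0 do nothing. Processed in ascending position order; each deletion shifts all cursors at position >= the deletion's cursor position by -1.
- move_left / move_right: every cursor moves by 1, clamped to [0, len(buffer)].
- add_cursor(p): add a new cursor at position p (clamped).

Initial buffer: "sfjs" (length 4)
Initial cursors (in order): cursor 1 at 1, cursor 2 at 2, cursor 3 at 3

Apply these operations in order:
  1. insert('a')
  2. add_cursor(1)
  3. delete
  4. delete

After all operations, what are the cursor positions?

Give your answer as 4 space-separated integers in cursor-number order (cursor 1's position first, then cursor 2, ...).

After op 1 (insert('a')): buffer="safajas" (len 7), cursors c1@2 c2@4 c3@6, authorship .1.2.3.
After op 2 (add_cursor(1)): buffer="safajas" (len 7), cursors c4@1 c1@2 c2@4 c3@6, authorship .1.2.3.
After op 3 (delete): buffer="fjs" (len 3), cursors c1@0 c4@0 c2@1 c3@2, authorship ...
After op 4 (delete): buffer="s" (len 1), cursors c1@0 c2@0 c3@0 c4@0, authorship .

Answer: 0 0 0 0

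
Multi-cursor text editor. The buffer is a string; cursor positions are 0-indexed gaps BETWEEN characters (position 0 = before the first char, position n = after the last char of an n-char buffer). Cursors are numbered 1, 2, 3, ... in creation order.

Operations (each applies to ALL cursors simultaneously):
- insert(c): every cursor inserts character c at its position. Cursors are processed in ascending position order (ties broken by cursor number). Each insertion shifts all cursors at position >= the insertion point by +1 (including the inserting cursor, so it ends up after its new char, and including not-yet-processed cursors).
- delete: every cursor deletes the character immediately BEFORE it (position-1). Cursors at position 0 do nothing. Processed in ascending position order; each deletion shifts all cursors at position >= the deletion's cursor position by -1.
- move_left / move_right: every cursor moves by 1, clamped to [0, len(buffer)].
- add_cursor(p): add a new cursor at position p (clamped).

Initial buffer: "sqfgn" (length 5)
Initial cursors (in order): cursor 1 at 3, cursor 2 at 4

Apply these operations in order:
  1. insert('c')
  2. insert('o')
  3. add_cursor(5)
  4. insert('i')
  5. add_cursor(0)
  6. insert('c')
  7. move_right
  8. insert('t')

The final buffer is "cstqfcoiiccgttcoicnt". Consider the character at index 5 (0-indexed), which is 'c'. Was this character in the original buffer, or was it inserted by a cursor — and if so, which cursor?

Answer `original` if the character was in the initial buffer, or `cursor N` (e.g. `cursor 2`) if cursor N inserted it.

Answer: cursor 1

Derivation:
After op 1 (insert('c')): buffer="sqfcgcn" (len 7), cursors c1@4 c2@6, authorship ...1.2.
After op 2 (insert('o')): buffer="sqfcogcon" (len 9), cursors c1@5 c2@8, authorship ...11.22.
After op 3 (add_cursor(5)): buffer="sqfcogcon" (len 9), cursors c1@5 c3@5 c2@8, authorship ...11.22.
After op 4 (insert('i')): buffer="sqfcoiigcoin" (len 12), cursors c1@7 c3@7 c2@11, authorship ...1113.222.
After op 5 (add_cursor(0)): buffer="sqfcoiigcoin" (len 12), cursors c4@0 c1@7 c3@7 c2@11, authorship ...1113.222.
After op 6 (insert('c')): buffer="csqfcoiiccgcoicn" (len 16), cursors c4@1 c1@10 c3@10 c2@15, authorship 4...111313.2222.
After op 7 (move_right): buffer="csqfcoiiccgcoicn" (len 16), cursors c4@2 c1@11 c3@11 c2@16, authorship 4...111313.2222.
After op 8 (insert('t')): buffer="cstqfcoiiccgttcoicnt" (len 20), cursors c4@3 c1@14 c3@14 c2@20, authorship 4.4..111313.132222.2
Authorship (.=original, N=cursor N): 4 . 4 . . 1 1 1 3 1 3 . 1 3 2 2 2 2 . 2
Index 5: author = 1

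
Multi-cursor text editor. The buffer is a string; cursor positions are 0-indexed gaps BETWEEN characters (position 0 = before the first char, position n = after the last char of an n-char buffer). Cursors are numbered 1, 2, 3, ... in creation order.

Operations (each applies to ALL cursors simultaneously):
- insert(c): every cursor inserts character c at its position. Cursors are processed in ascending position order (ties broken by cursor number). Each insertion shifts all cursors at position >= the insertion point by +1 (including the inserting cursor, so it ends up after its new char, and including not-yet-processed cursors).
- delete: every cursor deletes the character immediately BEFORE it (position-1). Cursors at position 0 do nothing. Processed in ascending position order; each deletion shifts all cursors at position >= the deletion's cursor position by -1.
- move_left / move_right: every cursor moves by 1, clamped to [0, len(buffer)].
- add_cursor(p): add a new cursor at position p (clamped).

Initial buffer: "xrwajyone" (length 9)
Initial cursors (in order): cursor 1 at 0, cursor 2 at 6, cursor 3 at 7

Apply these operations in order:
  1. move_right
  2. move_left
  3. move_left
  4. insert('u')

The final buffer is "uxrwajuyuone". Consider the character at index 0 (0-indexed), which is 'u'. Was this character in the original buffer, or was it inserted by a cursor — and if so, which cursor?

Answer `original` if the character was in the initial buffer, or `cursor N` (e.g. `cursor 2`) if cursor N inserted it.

Answer: cursor 1

Derivation:
After op 1 (move_right): buffer="xrwajyone" (len 9), cursors c1@1 c2@7 c3@8, authorship .........
After op 2 (move_left): buffer="xrwajyone" (len 9), cursors c1@0 c2@6 c3@7, authorship .........
After op 3 (move_left): buffer="xrwajyone" (len 9), cursors c1@0 c2@5 c3@6, authorship .........
After op 4 (insert('u')): buffer="uxrwajuyuone" (len 12), cursors c1@1 c2@7 c3@9, authorship 1.....2.3...
Authorship (.=original, N=cursor N): 1 . . . . . 2 . 3 . . .
Index 0: author = 1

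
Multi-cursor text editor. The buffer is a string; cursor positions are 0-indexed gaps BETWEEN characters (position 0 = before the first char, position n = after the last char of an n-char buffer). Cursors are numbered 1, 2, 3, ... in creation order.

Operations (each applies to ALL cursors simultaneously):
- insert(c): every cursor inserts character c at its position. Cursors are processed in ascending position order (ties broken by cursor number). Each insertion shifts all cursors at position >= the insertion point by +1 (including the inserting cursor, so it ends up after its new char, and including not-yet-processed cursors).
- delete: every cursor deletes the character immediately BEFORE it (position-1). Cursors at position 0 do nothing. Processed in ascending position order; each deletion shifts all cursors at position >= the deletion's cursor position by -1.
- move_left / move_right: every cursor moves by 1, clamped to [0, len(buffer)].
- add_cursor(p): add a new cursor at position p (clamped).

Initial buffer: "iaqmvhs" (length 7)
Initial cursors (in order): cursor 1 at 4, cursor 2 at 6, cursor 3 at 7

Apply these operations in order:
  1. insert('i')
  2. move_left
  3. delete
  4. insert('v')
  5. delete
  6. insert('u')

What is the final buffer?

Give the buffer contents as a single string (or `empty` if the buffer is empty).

Answer: iaquivuiui

Derivation:
After op 1 (insert('i')): buffer="iaqmivhisi" (len 10), cursors c1@5 c2@8 c3@10, authorship ....1..2.3
After op 2 (move_left): buffer="iaqmivhisi" (len 10), cursors c1@4 c2@7 c3@9, authorship ....1..2.3
After op 3 (delete): buffer="iaqivii" (len 7), cursors c1@3 c2@5 c3@6, authorship ...1.23
After op 4 (insert('v')): buffer="iaqvivvivi" (len 10), cursors c1@4 c2@7 c3@9, authorship ...11.2233
After op 5 (delete): buffer="iaqivii" (len 7), cursors c1@3 c2@5 c3@6, authorship ...1.23
After op 6 (insert('u')): buffer="iaquivuiui" (len 10), cursors c1@4 c2@7 c3@9, authorship ...11.2233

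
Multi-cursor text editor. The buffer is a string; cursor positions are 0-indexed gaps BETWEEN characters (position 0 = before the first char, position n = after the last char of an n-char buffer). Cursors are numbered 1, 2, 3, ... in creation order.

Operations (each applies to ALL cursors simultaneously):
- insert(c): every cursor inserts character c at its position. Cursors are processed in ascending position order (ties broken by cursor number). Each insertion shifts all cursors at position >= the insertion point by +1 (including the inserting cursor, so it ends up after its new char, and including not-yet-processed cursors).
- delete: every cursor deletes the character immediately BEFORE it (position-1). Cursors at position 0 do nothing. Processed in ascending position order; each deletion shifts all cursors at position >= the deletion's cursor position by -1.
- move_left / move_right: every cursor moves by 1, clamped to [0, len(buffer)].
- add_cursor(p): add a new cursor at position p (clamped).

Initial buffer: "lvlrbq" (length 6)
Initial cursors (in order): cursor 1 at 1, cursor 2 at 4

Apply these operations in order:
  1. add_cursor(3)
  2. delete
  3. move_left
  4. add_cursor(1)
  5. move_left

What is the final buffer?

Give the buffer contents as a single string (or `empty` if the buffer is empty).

After op 1 (add_cursor(3)): buffer="lvlrbq" (len 6), cursors c1@1 c3@3 c2@4, authorship ......
After op 2 (delete): buffer="vbq" (len 3), cursors c1@0 c2@1 c3@1, authorship ...
After op 3 (move_left): buffer="vbq" (len 3), cursors c1@0 c2@0 c3@0, authorship ...
After op 4 (add_cursor(1)): buffer="vbq" (len 3), cursors c1@0 c2@0 c3@0 c4@1, authorship ...
After op 5 (move_left): buffer="vbq" (len 3), cursors c1@0 c2@0 c3@0 c4@0, authorship ...

Answer: vbq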